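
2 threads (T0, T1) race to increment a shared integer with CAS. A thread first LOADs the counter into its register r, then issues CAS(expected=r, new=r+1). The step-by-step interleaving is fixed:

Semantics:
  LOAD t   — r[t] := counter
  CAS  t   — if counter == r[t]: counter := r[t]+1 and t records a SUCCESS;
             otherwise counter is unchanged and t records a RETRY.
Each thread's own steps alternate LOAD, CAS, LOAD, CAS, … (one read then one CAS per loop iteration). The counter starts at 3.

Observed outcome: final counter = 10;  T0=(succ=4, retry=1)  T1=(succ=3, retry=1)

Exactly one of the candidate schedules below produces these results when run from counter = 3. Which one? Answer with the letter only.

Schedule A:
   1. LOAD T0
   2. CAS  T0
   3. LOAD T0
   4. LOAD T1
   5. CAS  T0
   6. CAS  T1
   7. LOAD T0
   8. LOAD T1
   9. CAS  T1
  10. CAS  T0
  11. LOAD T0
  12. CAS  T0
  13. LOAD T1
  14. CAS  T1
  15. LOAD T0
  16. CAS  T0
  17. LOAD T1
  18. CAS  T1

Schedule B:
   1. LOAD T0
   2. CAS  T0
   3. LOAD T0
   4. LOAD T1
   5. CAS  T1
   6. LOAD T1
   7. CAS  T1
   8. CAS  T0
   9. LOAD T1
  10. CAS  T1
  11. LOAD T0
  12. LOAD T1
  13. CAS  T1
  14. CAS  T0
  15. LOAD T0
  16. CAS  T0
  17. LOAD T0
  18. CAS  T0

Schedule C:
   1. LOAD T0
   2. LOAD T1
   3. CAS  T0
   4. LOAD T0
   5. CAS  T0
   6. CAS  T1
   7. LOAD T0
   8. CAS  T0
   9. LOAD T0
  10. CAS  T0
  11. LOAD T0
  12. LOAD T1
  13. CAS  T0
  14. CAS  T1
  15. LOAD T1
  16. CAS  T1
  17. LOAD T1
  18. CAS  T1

Run A:
1. LOAD T0 → mem=3 r[T0]=3 [LOAD]
2. CAS T0 → mem=4 r[T0]=3 [OK]
3. LOAD T0 → mem=4 r[T0]=4 [LOAD]
4. LOAD T1 → mem=4 r[T1]=4 [LOAD]
5. CAS T0 → mem=5 r[T0]=4 [OK]
6. CAS T1 → mem=5 r[T1]=4 [RETRY]
7. LOAD T0 → mem=5 r[T0]=5 [LOAD]
8. LOAD T1 → mem=5 r[T1]=5 [LOAD]
9. CAS T1 → mem=6 r[T1]=5 [OK]
10. CAS T0 → mem=6 r[T0]=5 [RETRY]
11. LOAD T0 → mem=6 r[T0]=6 [LOAD]
12. CAS T0 → mem=7 r[T0]=6 [OK]
13. LOAD T1 → mem=7 r[T1]=7 [LOAD]
14. CAS T1 → mem=8 r[T1]=7 [OK]
15. LOAD T0 → mem=8 r[T0]=8 [LOAD]
16. CAS T0 → mem=9 r[T0]=8 [OK]
17. LOAD T1 → mem=9 r[T1]=9 [LOAD]
18. CAS T1 → mem=10 r[T1]=9 [OK]

A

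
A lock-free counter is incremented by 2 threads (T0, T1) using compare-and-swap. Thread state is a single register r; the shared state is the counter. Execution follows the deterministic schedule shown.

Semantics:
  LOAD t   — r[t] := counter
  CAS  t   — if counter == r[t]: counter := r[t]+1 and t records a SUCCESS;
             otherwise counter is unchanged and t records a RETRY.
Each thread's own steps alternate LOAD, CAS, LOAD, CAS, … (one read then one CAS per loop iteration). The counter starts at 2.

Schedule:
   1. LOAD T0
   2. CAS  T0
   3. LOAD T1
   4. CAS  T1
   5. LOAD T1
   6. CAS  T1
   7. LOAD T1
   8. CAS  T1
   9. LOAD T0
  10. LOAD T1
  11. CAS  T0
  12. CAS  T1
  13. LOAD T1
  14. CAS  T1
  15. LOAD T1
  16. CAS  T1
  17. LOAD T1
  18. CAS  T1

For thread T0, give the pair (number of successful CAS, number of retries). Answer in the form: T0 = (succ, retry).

T0 = (2, 0)

#1 T0 reads 2
#2 T0 CAS(2→3) writes; counter now 3
#3 T1 reads 3
#4 T1 CAS(3→4) writes; counter now 4
#5 T1 reads 4
#6 T1 CAS(4→5) writes; counter now 5
#7 T1 reads 5
#8 T1 CAS(5→6) writes; counter now 6
#9 T0 reads 6
#10 T1 reads 6
#11 T0 CAS(6→7) writes; counter now 7
#12 T1 CAS(6→7) fails; counter now 7
#13 T1 reads 7
#14 T1 CAS(7→8) writes; counter now 8
#15 T1 reads 8
#16 T1 CAS(8→9) writes; counter now 9
#17 T1 reads 9
#18 T1 CAS(9→10) writes; counter now 10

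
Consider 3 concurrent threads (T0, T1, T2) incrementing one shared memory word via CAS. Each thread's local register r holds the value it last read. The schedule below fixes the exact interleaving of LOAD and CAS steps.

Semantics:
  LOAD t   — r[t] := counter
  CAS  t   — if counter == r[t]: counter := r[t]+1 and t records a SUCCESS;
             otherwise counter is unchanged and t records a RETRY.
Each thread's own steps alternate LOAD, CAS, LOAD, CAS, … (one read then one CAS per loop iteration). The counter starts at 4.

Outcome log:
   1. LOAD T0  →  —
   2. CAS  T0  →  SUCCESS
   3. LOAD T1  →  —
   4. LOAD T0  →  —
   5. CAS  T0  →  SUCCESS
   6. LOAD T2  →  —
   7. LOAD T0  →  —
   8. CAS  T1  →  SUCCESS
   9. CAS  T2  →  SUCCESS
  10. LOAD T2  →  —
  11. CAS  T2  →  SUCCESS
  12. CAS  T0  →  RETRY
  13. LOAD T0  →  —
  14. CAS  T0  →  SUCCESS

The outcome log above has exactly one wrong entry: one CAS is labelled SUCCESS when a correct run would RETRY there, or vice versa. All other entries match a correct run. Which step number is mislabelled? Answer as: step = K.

Reference trace:
[1] T0.load  rd  (counter 4, T0.r 4)
[2] T0.cas  hit  (counter 5, T0.r 4)
[3] T1.load  rd  (counter 5, T1.r 5)
[4] T0.load  rd  (counter 5, T0.r 5)
[5] T0.cas  hit  (counter 6, T0.r 5)
[6] T2.load  rd  (counter 6, T2.r 6)
[7] T0.load  rd  (counter 6, T0.r 6)
[8] T1.cas  miss  (counter 6, T1.r 5)
[9] T2.cas  hit  (counter 7, T2.r 6)
[10] T2.load  rd  (counter 7, T2.r 7)
[11] T2.cas  hit  (counter 8, T2.r 7)
[12] T0.cas  miss  (counter 8, T0.r 6)
[13] T0.load  rd  (counter 8, T0.r 8)
[14] T0.cas  hit  (counter 9, T0.r 8)
Flip is step 8.

step = 8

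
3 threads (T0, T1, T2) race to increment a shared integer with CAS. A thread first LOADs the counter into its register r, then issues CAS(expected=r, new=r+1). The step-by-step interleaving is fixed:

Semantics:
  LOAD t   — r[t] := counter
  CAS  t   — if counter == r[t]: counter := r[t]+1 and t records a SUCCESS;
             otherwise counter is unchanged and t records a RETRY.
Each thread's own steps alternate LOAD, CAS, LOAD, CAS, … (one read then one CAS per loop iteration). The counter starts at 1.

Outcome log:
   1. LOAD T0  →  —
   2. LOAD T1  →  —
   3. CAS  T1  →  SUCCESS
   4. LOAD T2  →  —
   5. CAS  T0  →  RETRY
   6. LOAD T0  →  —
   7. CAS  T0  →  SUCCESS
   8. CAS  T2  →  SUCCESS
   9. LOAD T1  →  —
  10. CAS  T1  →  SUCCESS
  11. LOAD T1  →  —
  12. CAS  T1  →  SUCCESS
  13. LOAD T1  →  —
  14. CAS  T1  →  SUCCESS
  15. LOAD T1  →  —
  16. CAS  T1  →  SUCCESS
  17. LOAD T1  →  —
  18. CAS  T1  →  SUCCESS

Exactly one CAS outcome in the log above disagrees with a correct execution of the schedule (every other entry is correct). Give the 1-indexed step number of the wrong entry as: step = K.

Reference trace:
#1 T0 reads 1
#2 T1 reads 1
#3 T1 CAS(1→2) writes; counter now 2
#4 T2 reads 2
#5 T0 CAS(1→2) fails; counter now 2
#6 T0 reads 2
#7 T0 CAS(2→3) writes; counter now 3
#8 T2 CAS(2→3) fails; counter now 3
#9 T1 reads 3
#10 T1 CAS(3→4) writes; counter now 4
#11 T1 reads 4
#12 T1 CAS(4→5) writes; counter now 5
#13 T1 reads 5
#14 T1 CAS(5→6) writes; counter now 6
#15 T1 reads 6
#16 T1 CAS(6→7) writes; counter now 7
#17 T1 reads 7
#18 T1 CAS(7→8) writes; counter now 8
Flip is step 8.

step = 8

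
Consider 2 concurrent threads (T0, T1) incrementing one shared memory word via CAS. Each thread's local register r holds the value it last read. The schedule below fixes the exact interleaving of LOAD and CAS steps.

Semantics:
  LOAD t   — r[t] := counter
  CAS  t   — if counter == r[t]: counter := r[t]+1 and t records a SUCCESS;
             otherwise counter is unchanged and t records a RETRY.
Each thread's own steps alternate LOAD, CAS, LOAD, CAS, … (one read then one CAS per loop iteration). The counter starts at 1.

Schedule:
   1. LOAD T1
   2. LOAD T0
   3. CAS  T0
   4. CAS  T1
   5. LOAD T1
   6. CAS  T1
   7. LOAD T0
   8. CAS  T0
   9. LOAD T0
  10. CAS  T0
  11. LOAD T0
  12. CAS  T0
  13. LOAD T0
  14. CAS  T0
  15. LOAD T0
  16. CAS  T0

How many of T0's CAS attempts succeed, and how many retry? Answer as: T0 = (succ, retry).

T0 = (6, 0)

[1] T1.load  rd  (counter 1, T1.r 1)
[2] T0.load  rd  (counter 1, T0.r 1)
[3] T0.cas  hit  (counter 2, T0.r 1)
[4] T1.cas  miss  (counter 2, T1.r 1)
[5] T1.load  rd  (counter 2, T1.r 2)
[6] T1.cas  hit  (counter 3, T1.r 2)
[7] T0.load  rd  (counter 3, T0.r 3)
[8] T0.cas  hit  (counter 4, T0.r 3)
[9] T0.load  rd  (counter 4, T0.r 4)
[10] T0.cas  hit  (counter 5, T0.r 4)
[11] T0.load  rd  (counter 5, T0.r 5)
[12] T0.cas  hit  (counter 6, T0.r 5)
[13] T0.load  rd  (counter 6, T0.r 6)
[14] T0.cas  hit  (counter 7, T0.r 6)
[15] T0.load  rd  (counter 7, T0.r 7)
[16] T0.cas  hit  (counter 8, T0.r 7)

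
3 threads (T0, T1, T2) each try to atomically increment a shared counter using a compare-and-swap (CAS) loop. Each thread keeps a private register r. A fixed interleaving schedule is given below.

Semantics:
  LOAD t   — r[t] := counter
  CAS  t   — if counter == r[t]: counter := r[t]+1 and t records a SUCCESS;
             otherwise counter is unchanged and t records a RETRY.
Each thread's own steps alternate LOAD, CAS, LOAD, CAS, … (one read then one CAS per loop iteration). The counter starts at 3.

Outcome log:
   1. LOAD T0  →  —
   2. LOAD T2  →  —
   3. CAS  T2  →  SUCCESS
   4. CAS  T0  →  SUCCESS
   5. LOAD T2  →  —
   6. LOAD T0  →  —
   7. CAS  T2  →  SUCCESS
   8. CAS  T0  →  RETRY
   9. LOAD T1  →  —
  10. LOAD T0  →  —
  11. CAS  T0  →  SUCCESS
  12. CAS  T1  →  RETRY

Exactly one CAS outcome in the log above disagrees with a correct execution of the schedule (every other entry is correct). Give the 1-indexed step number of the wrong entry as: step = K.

Reference trace:
   1) LOAD T0:  M=3  r_T0=3
   2) LOAD T2:  M=3  r_T2=3
   3) CAS  T2:  M=4  r_T2=3 ✓
   4) CAS  T0:  M=4  r_T0=3 ✗
   5) LOAD T2:  M=4  r_T2=4
   6) LOAD T0:  M=4  r_T0=4
   7) CAS  T2:  M=5  r_T2=4 ✓
   8) CAS  T0:  M=5  r_T0=4 ✗
   9) LOAD T1:  M=5  r_T1=5
  10) LOAD T0:  M=5  r_T0=5
  11) CAS  T0:  M=6  r_T0=5 ✓
  12) CAS  T1:  M=6  r_T1=5 ✗
Mismatch at 4.

step = 4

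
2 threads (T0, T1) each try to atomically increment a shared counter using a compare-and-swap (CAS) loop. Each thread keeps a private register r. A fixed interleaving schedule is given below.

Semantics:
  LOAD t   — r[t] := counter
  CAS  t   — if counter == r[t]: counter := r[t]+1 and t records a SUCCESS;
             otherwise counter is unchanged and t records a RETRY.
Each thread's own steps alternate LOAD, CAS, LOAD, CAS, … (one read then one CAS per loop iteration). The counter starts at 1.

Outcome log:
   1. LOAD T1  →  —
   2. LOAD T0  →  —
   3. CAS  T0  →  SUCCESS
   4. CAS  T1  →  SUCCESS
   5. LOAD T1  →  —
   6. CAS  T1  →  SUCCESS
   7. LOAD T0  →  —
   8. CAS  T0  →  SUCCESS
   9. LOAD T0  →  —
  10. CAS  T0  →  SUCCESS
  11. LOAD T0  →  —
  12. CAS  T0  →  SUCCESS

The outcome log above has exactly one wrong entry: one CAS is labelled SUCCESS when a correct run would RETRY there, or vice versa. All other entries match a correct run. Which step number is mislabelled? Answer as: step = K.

step = 4

Correct run:
#1 T1 reads 1
#2 T0 reads 1
#3 T0 CAS(1→2) writes; counter now 2
#4 T1 CAS(1→2) fails; counter now 2
#5 T1 reads 2
#6 T1 CAS(2→3) writes; counter now 3
#7 T0 reads 3
#8 T0 CAS(3→4) writes; counter now 4
#9 T0 reads 4
#10 T0 CAS(4→5) writes; counter now 5
#11 T0 reads 5
#12 T0 CAS(5→6) writes; counter now 6
Flip is step 4.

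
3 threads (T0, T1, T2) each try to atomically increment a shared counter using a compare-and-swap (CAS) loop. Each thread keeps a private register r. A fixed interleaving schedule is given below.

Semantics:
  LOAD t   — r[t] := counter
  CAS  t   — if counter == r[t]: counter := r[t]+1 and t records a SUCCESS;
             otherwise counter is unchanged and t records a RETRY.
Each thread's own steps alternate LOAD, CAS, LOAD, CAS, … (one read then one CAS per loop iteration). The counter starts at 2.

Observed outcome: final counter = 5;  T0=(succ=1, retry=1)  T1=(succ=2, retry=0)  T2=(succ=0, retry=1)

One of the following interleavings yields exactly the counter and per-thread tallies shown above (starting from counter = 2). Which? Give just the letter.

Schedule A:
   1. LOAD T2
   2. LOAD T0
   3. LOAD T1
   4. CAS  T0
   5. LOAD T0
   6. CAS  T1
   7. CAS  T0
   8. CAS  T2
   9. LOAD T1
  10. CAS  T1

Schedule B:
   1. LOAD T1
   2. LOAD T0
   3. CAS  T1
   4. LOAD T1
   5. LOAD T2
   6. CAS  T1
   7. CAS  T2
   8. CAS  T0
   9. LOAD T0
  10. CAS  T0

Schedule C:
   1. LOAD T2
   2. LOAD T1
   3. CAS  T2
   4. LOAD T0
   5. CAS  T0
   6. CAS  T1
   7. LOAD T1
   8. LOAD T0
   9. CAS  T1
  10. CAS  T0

Tracing schedule B:
T1 LOAD — after: cnt=2, r=2 — load
T0 LOAD — after: cnt=2, r=2 — load
T1 CAS — after: cnt=3, r=2 — ok
T1 LOAD — after: cnt=3, r=3 — load
T2 LOAD — after: cnt=3, r=3 — load
T1 CAS — after: cnt=4, r=3 — ok
T2 CAS — after: cnt=4, r=3 — retry
T0 CAS — after: cnt=4, r=2 — retry
T0 LOAD — after: cnt=4, r=4 — load
T0 CAS — after: cnt=5, r=4 — ok

B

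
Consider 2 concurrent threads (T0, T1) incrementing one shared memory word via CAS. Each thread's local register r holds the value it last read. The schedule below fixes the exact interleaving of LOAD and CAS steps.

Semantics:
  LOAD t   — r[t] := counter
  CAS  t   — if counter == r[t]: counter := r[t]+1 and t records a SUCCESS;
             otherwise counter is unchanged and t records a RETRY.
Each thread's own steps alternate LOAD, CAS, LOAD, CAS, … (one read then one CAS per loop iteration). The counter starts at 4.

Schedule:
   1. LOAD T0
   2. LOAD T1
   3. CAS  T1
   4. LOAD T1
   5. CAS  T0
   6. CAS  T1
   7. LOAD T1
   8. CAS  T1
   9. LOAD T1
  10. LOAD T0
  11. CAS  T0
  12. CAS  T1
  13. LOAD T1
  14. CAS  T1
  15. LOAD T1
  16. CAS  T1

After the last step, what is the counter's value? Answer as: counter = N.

counter = 10

step 1: T0 LOAD ⇒ load; ctr=4 reg=4
step 2: T1 LOAD ⇒ load; ctr=4 reg=4
step 3: T1 CAS ⇒ ok; ctr=5 reg=4
step 4: T1 LOAD ⇒ load; ctr=5 reg=5
step 5: T0 CAS ⇒ retry; ctr=5 reg=4
step 6: T1 CAS ⇒ ok; ctr=6 reg=5
step 7: T1 LOAD ⇒ load; ctr=6 reg=6
step 8: T1 CAS ⇒ ok; ctr=7 reg=6
step 9: T1 LOAD ⇒ load; ctr=7 reg=7
step 10: T0 LOAD ⇒ load; ctr=7 reg=7
step 11: T0 CAS ⇒ ok; ctr=8 reg=7
step 12: T1 CAS ⇒ retry; ctr=8 reg=7
step 13: T1 LOAD ⇒ load; ctr=8 reg=8
step 14: T1 CAS ⇒ ok; ctr=9 reg=8
step 15: T1 LOAD ⇒ load; ctr=9 reg=9
step 16: T1 CAS ⇒ ok; ctr=10 reg=9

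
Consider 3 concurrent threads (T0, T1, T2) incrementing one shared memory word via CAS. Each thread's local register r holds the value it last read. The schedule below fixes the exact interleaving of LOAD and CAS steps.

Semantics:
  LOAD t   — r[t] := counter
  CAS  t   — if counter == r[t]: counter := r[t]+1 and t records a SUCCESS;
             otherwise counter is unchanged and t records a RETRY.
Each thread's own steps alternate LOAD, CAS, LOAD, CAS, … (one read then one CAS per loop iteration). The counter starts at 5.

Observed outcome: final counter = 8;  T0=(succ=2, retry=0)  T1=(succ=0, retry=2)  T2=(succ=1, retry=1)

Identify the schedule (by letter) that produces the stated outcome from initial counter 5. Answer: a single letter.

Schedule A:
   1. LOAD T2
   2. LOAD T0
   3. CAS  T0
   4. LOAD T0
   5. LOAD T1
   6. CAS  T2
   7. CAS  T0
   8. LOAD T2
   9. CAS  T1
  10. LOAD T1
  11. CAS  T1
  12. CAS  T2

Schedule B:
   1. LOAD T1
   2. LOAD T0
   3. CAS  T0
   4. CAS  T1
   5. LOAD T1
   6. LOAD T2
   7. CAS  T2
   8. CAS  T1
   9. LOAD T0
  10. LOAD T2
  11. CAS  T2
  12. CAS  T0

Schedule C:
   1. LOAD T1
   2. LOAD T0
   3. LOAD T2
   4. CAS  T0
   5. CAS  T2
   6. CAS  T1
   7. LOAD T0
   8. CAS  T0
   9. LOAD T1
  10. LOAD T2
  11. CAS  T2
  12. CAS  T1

Simulating candidate C:
   1) LOAD T1:  M=5  r_T1=5
   2) LOAD T0:  M=5  r_T0=5
   3) LOAD T2:  M=5  r_T2=5
   4) CAS  T0:  M=6  r_T0=5 ✓
   5) CAS  T2:  M=6  r_T2=5 ✗
   6) CAS  T1:  M=6  r_T1=5 ✗
   7) LOAD T0:  M=6  r_T0=6
   8) CAS  T0:  M=7  r_T0=6 ✓
   9) LOAD T1:  M=7  r_T1=7
  10) LOAD T2:  M=7  r_T2=7
  11) CAS  T2:  M=8  r_T2=7 ✓
  12) CAS  T1:  M=8  r_T1=7 ✗

C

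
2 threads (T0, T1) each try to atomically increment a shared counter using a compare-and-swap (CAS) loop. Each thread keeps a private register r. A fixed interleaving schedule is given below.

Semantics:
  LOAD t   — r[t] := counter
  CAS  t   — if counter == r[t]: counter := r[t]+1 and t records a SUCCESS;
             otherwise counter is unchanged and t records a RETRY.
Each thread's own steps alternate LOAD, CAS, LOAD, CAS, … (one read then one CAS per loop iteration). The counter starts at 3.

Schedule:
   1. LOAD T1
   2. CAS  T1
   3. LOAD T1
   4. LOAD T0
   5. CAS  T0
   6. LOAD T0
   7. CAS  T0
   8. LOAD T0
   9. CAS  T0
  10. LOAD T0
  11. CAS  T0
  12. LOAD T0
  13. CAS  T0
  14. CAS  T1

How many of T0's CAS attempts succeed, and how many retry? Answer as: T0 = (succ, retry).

   1) LOAD T1:  M=3  r_T1=3
   2) CAS  T1:  M=4  r_T1=3 ✓
   3) LOAD T1:  M=4  r_T1=4
   4) LOAD T0:  M=4  r_T0=4
   5) CAS  T0:  M=5  r_T0=4 ✓
   6) LOAD T0:  M=5  r_T0=5
   7) CAS  T0:  M=6  r_T0=5 ✓
   8) LOAD T0:  M=6  r_T0=6
   9) CAS  T0:  M=7  r_T0=6 ✓
  10) LOAD T0:  M=7  r_T0=7
  11) CAS  T0:  M=8  r_T0=7 ✓
  12) LOAD T0:  M=8  r_T0=8
  13) CAS  T0:  M=9  r_T0=8 ✓
  14) CAS  T1:  M=9  r_T1=4 ✗

T0 = (5, 0)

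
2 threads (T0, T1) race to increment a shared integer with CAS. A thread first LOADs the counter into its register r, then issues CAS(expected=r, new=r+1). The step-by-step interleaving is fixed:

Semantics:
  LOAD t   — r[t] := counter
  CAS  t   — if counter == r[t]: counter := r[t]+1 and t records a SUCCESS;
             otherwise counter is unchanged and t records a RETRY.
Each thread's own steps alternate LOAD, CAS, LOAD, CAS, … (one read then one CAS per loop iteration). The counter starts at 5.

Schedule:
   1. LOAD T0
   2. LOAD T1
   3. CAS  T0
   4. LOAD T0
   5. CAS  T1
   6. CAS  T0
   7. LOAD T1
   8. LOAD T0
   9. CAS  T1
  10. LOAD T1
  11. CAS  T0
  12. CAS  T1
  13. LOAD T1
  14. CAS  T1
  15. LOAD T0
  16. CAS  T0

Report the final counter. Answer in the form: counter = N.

counter = 11

   1) LOAD T0:  M=5  r_T0=5
   2) LOAD T1:  M=5  r_T1=5
   3) CAS  T0:  M=6  r_T0=5 ✓
   4) LOAD T0:  M=6  r_T0=6
   5) CAS  T1:  M=6  r_T1=5 ✗
   6) CAS  T0:  M=7  r_T0=6 ✓
   7) LOAD T1:  M=7  r_T1=7
   8) LOAD T0:  M=7  r_T0=7
   9) CAS  T1:  M=8  r_T1=7 ✓
  10) LOAD T1:  M=8  r_T1=8
  11) CAS  T0:  M=8  r_T0=7 ✗
  12) CAS  T1:  M=9  r_T1=8 ✓
  13) LOAD T1:  M=9  r_T1=9
  14) CAS  T1:  M=10  r_T1=9 ✓
  15) LOAD T0:  M=10  r_T0=10
  16) CAS  T0:  M=11  r_T0=10 ✓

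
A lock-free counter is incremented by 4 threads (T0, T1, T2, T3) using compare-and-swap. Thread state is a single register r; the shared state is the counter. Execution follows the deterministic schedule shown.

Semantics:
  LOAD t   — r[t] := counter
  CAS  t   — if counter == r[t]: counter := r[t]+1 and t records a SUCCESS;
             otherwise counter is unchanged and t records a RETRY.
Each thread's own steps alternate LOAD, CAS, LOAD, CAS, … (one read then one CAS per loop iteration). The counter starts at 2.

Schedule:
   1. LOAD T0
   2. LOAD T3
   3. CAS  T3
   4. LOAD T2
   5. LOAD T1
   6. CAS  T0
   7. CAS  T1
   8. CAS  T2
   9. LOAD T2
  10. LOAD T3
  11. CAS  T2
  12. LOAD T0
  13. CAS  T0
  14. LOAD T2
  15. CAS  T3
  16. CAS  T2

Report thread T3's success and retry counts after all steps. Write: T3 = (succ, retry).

[1] T0.load  rd  (counter 2, T0.r 2)
[2] T3.load  rd  (counter 2, T3.r 2)
[3] T3.cas  hit  (counter 3, T3.r 2)
[4] T2.load  rd  (counter 3, T2.r 3)
[5] T1.load  rd  (counter 3, T1.r 3)
[6] T0.cas  miss  (counter 3, T0.r 2)
[7] T1.cas  hit  (counter 4, T1.r 3)
[8] T2.cas  miss  (counter 4, T2.r 3)
[9] T2.load  rd  (counter 4, T2.r 4)
[10] T3.load  rd  (counter 4, T3.r 4)
[11] T2.cas  hit  (counter 5, T2.r 4)
[12] T0.load  rd  (counter 5, T0.r 5)
[13] T0.cas  hit  (counter 6, T0.r 5)
[14] T2.load  rd  (counter 6, T2.r 6)
[15] T3.cas  miss  (counter 6, T3.r 4)
[16] T2.cas  hit  (counter 7, T2.r 6)

T3 = (1, 1)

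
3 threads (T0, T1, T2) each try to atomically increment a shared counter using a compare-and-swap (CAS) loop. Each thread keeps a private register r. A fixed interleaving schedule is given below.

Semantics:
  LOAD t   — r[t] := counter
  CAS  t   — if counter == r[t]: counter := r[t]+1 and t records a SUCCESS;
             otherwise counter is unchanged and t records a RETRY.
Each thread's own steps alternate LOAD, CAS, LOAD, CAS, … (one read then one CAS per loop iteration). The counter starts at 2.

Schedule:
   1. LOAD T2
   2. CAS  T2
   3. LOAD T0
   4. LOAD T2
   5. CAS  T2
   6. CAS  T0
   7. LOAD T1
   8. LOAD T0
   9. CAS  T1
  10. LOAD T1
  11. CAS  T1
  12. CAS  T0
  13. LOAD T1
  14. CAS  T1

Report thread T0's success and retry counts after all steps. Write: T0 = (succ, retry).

T0 = (0, 2)

T2 LOAD — after: cnt=2, r=2 — load
T2 CAS — after: cnt=3, r=2 — ok
T0 LOAD — after: cnt=3, r=3 — load
T2 LOAD — after: cnt=3, r=3 — load
T2 CAS — after: cnt=4, r=3 — ok
T0 CAS — after: cnt=4, r=3 — retry
T1 LOAD — after: cnt=4, r=4 — load
T0 LOAD — after: cnt=4, r=4 — load
T1 CAS — after: cnt=5, r=4 — ok
T1 LOAD — after: cnt=5, r=5 — load
T1 CAS — after: cnt=6, r=5 — ok
T0 CAS — after: cnt=6, r=4 — retry
T1 LOAD — after: cnt=6, r=6 — load
T1 CAS — after: cnt=7, r=6 — ok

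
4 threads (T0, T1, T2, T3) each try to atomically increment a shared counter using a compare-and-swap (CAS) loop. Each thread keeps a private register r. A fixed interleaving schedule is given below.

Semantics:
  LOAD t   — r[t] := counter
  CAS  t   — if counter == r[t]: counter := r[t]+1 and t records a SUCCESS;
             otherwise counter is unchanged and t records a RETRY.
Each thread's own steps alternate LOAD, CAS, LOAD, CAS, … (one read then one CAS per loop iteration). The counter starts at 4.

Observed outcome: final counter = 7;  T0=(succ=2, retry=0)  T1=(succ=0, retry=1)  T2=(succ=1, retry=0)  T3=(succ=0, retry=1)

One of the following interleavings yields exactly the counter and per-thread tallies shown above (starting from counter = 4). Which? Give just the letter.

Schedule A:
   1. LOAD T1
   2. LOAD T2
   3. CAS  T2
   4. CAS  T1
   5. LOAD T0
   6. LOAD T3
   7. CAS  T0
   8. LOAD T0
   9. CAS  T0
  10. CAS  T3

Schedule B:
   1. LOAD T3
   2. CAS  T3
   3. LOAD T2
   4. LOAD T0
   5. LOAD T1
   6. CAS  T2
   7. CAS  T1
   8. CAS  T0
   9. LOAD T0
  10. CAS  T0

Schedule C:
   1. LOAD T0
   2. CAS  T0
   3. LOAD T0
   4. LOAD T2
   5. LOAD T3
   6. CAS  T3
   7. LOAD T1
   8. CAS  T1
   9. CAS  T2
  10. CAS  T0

Tracing schedule A:
step 1: T1 LOAD ⇒ load; ctr=4 reg=4
step 2: T2 LOAD ⇒ load; ctr=4 reg=4
step 3: T2 CAS ⇒ ok; ctr=5 reg=4
step 4: T1 CAS ⇒ retry; ctr=5 reg=4
step 5: T0 LOAD ⇒ load; ctr=5 reg=5
step 6: T3 LOAD ⇒ load; ctr=5 reg=5
step 7: T0 CAS ⇒ ok; ctr=6 reg=5
step 8: T0 LOAD ⇒ load; ctr=6 reg=6
step 9: T0 CAS ⇒ ok; ctr=7 reg=6
step 10: T3 CAS ⇒ retry; ctr=7 reg=5

A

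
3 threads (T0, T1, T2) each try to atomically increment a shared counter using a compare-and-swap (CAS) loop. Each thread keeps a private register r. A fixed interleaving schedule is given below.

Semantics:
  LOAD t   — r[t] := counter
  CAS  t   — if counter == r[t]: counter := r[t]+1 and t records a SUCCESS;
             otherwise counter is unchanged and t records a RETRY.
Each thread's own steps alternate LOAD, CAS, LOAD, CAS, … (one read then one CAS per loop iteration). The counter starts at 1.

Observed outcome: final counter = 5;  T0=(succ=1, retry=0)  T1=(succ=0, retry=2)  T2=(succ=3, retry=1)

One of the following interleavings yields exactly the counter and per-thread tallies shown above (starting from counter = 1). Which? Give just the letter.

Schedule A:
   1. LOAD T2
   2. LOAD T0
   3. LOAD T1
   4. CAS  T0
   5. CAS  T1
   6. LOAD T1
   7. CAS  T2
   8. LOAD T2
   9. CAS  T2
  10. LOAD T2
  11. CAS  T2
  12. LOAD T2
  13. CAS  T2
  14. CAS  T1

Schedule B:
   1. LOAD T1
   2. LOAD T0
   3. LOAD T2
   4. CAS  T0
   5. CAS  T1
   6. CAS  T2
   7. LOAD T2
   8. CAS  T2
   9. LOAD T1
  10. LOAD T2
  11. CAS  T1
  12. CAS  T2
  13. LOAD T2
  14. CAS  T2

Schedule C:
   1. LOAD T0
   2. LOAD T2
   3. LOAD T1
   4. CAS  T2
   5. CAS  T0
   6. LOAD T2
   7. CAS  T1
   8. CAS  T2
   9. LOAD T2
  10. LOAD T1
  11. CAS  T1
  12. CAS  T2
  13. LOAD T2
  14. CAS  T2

A

Simulating candidate A:
   1) LOAD T2:  M=1  r_T2=1
   2) LOAD T0:  M=1  r_T0=1
   3) LOAD T1:  M=1  r_T1=1
   4) CAS  T0:  M=2  r_T0=1 ✓
   5) CAS  T1:  M=2  r_T1=1 ✗
   6) LOAD T1:  M=2  r_T1=2
   7) CAS  T2:  M=2  r_T2=1 ✗
   8) LOAD T2:  M=2  r_T2=2
   9) CAS  T2:  M=3  r_T2=2 ✓
  10) LOAD T2:  M=3  r_T2=3
  11) CAS  T2:  M=4  r_T2=3 ✓
  12) LOAD T2:  M=4  r_T2=4
  13) CAS  T2:  M=5  r_T2=4 ✓
  14) CAS  T1:  M=5  r_T1=2 ✗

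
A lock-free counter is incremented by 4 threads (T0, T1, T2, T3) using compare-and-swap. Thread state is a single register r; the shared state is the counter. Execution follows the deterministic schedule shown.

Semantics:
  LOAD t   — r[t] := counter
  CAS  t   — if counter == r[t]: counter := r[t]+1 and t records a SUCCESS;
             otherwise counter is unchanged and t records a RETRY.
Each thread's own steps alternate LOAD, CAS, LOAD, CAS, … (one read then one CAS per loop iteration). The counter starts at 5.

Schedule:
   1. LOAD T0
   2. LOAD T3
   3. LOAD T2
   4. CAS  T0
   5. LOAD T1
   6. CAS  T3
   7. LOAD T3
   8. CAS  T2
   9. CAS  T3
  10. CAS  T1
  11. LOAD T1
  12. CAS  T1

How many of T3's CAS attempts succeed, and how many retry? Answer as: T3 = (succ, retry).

[1] T0.load  rd  (counter 5, T0.r 5)
[2] T3.load  rd  (counter 5, T3.r 5)
[3] T2.load  rd  (counter 5, T2.r 5)
[4] T0.cas  hit  (counter 6, T0.r 5)
[5] T1.load  rd  (counter 6, T1.r 6)
[6] T3.cas  miss  (counter 6, T3.r 5)
[7] T3.load  rd  (counter 6, T3.r 6)
[8] T2.cas  miss  (counter 6, T2.r 5)
[9] T3.cas  hit  (counter 7, T3.r 6)
[10] T1.cas  miss  (counter 7, T1.r 6)
[11] T1.load  rd  (counter 7, T1.r 7)
[12] T1.cas  hit  (counter 8, T1.r 7)

T3 = (1, 1)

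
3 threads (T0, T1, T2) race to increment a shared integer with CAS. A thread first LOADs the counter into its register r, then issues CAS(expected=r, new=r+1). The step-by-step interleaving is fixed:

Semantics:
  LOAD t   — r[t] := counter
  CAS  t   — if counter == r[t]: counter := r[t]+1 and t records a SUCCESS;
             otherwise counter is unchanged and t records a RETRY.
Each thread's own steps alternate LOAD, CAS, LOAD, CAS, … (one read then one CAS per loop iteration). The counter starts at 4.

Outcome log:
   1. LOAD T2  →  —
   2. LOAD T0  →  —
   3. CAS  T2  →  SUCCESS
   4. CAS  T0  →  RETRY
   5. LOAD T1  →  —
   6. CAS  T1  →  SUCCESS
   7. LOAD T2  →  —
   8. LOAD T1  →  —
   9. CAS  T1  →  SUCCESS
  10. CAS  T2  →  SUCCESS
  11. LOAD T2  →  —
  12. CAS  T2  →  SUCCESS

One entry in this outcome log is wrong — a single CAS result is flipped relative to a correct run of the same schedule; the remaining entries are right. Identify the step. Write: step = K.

step = 10

Correct run:
#1 T2 reads 4
#2 T0 reads 4
#3 T2 CAS(4→5) writes; counter now 5
#4 T0 CAS(4→5) fails; counter now 5
#5 T1 reads 5
#6 T1 CAS(5→6) writes; counter now 6
#7 T2 reads 6
#8 T1 reads 6
#9 T1 CAS(6→7) writes; counter now 7
#10 T2 CAS(6→7) fails; counter now 7
#11 T2 reads 7
#12 T2 CAS(7→8) writes; counter now 8
Flip is step 10.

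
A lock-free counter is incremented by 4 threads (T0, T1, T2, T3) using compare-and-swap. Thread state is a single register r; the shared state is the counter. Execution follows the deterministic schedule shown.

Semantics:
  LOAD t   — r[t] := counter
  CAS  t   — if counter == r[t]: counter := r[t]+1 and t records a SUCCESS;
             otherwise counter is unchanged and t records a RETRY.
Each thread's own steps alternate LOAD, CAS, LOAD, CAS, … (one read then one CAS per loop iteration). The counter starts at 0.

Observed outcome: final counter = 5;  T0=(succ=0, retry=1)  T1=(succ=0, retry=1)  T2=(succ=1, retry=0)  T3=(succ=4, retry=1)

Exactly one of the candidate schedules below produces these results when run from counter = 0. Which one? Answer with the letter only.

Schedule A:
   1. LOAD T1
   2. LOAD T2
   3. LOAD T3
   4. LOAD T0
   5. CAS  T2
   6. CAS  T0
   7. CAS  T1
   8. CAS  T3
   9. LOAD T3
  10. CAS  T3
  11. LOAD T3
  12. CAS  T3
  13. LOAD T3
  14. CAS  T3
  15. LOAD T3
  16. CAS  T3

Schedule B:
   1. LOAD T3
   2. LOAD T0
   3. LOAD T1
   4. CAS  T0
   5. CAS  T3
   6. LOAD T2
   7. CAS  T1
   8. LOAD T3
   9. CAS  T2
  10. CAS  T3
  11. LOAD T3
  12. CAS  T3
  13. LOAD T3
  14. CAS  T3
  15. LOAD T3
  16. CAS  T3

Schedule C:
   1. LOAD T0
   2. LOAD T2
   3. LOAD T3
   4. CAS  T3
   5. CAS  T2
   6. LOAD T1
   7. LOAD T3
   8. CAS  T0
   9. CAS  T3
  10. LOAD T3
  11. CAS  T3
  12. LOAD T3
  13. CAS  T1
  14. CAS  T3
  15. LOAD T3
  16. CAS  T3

Run A:
#1 T1 reads 0
#2 T2 reads 0
#3 T3 reads 0
#4 T0 reads 0
#5 T2 CAS(0→1) writes; counter now 1
#6 T0 CAS(0→1) fails; counter now 1
#7 T1 CAS(0→1) fails; counter now 1
#8 T3 CAS(0→1) fails; counter now 1
#9 T3 reads 1
#10 T3 CAS(1→2) writes; counter now 2
#11 T3 reads 2
#12 T3 CAS(2→3) writes; counter now 3
#13 T3 reads 3
#14 T3 CAS(3→4) writes; counter now 4
#15 T3 reads 4
#16 T3 CAS(4→5) writes; counter now 5

A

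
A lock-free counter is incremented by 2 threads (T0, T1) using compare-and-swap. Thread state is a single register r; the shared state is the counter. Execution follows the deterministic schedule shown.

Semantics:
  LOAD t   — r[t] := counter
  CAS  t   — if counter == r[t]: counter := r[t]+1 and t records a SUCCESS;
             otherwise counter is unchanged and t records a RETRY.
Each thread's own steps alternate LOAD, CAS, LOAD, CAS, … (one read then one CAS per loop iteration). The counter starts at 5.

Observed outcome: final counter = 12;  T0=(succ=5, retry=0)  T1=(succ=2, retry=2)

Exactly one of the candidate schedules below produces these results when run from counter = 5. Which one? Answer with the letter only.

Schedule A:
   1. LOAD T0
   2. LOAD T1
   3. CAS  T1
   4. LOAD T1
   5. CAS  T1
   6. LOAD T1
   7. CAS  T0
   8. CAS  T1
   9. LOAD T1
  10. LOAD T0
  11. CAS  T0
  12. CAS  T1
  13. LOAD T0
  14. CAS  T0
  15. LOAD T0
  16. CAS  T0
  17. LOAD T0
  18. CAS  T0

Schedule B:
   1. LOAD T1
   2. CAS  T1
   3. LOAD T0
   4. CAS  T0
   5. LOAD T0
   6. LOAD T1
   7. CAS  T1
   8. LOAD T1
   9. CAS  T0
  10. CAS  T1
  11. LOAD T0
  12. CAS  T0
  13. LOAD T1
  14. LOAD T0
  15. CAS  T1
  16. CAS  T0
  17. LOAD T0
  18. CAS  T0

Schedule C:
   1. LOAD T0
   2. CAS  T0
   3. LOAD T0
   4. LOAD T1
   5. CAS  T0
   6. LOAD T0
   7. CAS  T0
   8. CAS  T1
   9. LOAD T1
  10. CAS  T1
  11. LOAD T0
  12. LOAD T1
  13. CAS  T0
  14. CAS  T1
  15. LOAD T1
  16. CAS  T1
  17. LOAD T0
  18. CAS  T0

Simulating candidate C:
1. LOAD T0 → mem=5 r[T0]=5 [LOAD]
2. CAS T0 → mem=6 r[T0]=5 [OK]
3. LOAD T0 → mem=6 r[T0]=6 [LOAD]
4. LOAD T1 → mem=6 r[T1]=6 [LOAD]
5. CAS T0 → mem=7 r[T0]=6 [OK]
6. LOAD T0 → mem=7 r[T0]=7 [LOAD]
7. CAS T0 → mem=8 r[T0]=7 [OK]
8. CAS T1 → mem=8 r[T1]=6 [RETRY]
9. LOAD T1 → mem=8 r[T1]=8 [LOAD]
10. CAS T1 → mem=9 r[T1]=8 [OK]
11. LOAD T0 → mem=9 r[T0]=9 [LOAD]
12. LOAD T1 → mem=9 r[T1]=9 [LOAD]
13. CAS T0 → mem=10 r[T0]=9 [OK]
14. CAS T1 → mem=10 r[T1]=9 [RETRY]
15. LOAD T1 → mem=10 r[T1]=10 [LOAD]
16. CAS T1 → mem=11 r[T1]=10 [OK]
17. LOAD T0 → mem=11 r[T0]=11 [LOAD]
18. CAS T0 → mem=12 r[T0]=11 [OK]

C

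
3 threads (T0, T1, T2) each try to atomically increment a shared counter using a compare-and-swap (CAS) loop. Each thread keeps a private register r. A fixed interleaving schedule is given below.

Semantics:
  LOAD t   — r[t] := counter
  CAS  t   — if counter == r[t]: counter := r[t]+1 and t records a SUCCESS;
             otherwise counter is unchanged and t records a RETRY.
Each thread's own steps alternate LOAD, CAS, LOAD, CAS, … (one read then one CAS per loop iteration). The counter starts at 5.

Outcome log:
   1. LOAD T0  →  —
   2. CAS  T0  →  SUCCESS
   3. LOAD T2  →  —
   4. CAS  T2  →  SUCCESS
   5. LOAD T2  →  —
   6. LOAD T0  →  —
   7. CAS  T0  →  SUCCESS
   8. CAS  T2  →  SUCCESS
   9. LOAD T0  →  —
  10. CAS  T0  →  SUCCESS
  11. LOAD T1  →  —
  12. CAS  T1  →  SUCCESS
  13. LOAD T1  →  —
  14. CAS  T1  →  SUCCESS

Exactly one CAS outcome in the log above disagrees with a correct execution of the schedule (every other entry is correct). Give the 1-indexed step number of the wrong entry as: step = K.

Correct run:
#1 T0 reads 5
#2 T0 CAS(5→6) writes; counter now 6
#3 T2 reads 6
#4 T2 CAS(6→7) writes; counter now 7
#5 T2 reads 7
#6 T0 reads 7
#7 T0 CAS(7→8) writes; counter now 8
#8 T2 CAS(7→8) fails; counter now 8
#9 T0 reads 8
#10 T0 CAS(8→9) writes; counter now 9
#11 T1 reads 9
#12 T1 CAS(9→10) writes; counter now 10
#13 T1 reads 10
#14 T1 CAS(10→11) writes; counter now 11
Mismatch at 8.

step = 8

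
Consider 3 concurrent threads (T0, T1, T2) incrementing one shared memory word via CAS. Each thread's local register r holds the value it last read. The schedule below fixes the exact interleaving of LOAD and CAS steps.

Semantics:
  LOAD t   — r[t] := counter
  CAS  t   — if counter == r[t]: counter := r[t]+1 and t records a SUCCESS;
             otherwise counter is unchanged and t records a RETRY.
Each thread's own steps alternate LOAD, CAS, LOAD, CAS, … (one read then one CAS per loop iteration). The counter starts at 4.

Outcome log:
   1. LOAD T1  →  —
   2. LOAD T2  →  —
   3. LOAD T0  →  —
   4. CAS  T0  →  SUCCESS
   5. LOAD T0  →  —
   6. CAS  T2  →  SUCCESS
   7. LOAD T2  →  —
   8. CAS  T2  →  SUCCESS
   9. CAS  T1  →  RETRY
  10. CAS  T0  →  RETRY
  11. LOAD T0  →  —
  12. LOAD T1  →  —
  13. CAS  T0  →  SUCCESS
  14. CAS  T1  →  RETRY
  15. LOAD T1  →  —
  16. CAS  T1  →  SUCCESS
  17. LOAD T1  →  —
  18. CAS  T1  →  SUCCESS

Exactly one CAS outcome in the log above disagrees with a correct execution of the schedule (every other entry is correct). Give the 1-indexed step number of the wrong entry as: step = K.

step = 6

Correct run:
#1 T1 reads 4
#2 T2 reads 4
#3 T0 reads 4
#4 T0 CAS(4→5) writes; counter now 5
#5 T0 reads 5
#6 T2 CAS(4→5) fails; counter now 5
#7 T2 reads 5
#8 T2 CAS(5→6) writes; counter now 6
#9 T1 CAS(4→5) fails; counter now 6
#10 T0 CAS(5→6) fails; counter now 6
#11 T0 reads 6
#12 T1 reads 6
#13 T0 CAS(6→7) writes; counter now 7
#14 T1 CAS(6→7) fails; counter now 7
#15 T1 reads 7
#16 T1 CAS(7→8) writes; counter now 8
#17 T1 reads 8
#18 T1 CAS(8→9) writes; counter now 9
Log disagrees first at step 6.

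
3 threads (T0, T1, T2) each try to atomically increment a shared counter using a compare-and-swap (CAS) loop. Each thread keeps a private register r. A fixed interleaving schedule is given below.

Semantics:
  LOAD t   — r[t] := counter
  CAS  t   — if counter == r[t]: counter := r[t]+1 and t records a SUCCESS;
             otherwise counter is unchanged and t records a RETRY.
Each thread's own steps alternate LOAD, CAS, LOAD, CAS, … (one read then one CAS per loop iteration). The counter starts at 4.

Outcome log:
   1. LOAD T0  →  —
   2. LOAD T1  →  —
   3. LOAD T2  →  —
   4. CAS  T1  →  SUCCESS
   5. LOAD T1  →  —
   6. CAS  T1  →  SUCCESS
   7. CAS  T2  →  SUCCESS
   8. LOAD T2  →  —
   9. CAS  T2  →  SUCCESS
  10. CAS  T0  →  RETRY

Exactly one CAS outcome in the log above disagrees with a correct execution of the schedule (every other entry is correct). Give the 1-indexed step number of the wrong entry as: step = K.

Re-executing:
1. LOAD T0 → mem=4 r[T0]=4 [LOAD]
2. LOAD T1 → mem=4 r[T1]=4 [LOAD]
3. LOAD T2 → mem=4 r[T2]=4 [LOAD]
4. CAS T1 → mem=5 r[T1]=4 [OK]
5. LOAD T1 → mem=5 r[T1]=5 [LOAD]
6. CAS T1 → mem=6 r[T1]=5 [OK]
7. CAS T2 → mem=6 r[T2]=4 [RETRY]
8. LOAD T2 → mem=6 r[T2]=6 [LOAD]
9. CAS T2 → mem=7 r[T2]=6 [OK]
10. CAS T0 → mem=7 r[T0]=4 [RETRY]
Mismatch at 7.

step = 7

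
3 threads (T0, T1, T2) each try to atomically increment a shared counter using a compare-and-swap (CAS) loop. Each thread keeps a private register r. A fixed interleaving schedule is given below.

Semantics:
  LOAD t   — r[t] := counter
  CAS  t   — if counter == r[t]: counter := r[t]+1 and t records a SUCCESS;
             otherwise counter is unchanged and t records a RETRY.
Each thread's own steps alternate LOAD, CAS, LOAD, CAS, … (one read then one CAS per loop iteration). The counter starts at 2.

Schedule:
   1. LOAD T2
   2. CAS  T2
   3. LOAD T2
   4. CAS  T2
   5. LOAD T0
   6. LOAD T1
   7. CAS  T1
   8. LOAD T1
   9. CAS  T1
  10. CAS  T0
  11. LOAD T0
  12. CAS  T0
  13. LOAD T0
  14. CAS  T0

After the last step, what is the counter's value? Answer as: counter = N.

1. LOAD T2 → mem=2 r[T2]=2 [LOAD]
2. CAS T2 → mem=3 r[T2]=2 [OK]
3. LOAD T2 → mem=3 r[T2]=3 [LOAD]
4. CAS T2 → mem=4 r[T2]=3 [OK]
5. LOAD T0 → mem=4 r[T0]=4 [LOAD]
6. LOAD T1 → mem=4 r[T1]=4 [LOAD]
7. CAS T1 → mem=5 r[T1]=4 [OK]
8. LOAD T1 → mem=5 r[T1]=5 [LOAD]
9. CAS T1 → mem=6 r[T1]=5 [OK]
10. CAS T0 → mem=6 r[T0]=4 [RETRY]
11. LOAD T0 → mem=6 r[T0]=6 [LOAD]
12. CAS T0 → mem=7 r[T0]=6 [OK]
13. LOAD T0 → mem=7 r[T0]=7 [LOAD]
14. CAS T0 → mem=8 r[T0]=7 [OK]

counter = 8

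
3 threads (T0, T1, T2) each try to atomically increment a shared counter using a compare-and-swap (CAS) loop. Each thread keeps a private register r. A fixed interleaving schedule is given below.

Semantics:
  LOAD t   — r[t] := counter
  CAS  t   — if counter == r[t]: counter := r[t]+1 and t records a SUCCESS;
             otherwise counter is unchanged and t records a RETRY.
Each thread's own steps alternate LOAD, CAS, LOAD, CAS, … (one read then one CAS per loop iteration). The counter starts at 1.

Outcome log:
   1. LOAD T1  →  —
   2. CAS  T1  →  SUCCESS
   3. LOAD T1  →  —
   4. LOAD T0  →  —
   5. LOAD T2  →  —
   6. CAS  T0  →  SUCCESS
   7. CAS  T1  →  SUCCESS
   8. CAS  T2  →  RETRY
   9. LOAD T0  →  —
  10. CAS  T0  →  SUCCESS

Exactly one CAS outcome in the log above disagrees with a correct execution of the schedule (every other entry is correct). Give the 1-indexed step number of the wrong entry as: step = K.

Correct run:
   1) LOAD T1:  M=1  r_T1=1
   2) CAS  T1:  M=2  r_T1=1 ✓
   3) LOAD T1:  M=2  r_T1=2
   4) LOAD T0:  M=2  r_T0=2
   5) LOAD T2:  M=2  r_T2=2
   6) CAS  T0:  M=3  r_T0=2 ✓
   7) CAS  T1:  M=3  r_T1=2 ✗
   8) CAS  T2:  M=3  r_T2=2 ✗
   9) LOAD T0:  M=3  r_T0=3
  10) CAS  T0:  M=4  r_T0=3 ✓
Mismatch at 7.

step = 7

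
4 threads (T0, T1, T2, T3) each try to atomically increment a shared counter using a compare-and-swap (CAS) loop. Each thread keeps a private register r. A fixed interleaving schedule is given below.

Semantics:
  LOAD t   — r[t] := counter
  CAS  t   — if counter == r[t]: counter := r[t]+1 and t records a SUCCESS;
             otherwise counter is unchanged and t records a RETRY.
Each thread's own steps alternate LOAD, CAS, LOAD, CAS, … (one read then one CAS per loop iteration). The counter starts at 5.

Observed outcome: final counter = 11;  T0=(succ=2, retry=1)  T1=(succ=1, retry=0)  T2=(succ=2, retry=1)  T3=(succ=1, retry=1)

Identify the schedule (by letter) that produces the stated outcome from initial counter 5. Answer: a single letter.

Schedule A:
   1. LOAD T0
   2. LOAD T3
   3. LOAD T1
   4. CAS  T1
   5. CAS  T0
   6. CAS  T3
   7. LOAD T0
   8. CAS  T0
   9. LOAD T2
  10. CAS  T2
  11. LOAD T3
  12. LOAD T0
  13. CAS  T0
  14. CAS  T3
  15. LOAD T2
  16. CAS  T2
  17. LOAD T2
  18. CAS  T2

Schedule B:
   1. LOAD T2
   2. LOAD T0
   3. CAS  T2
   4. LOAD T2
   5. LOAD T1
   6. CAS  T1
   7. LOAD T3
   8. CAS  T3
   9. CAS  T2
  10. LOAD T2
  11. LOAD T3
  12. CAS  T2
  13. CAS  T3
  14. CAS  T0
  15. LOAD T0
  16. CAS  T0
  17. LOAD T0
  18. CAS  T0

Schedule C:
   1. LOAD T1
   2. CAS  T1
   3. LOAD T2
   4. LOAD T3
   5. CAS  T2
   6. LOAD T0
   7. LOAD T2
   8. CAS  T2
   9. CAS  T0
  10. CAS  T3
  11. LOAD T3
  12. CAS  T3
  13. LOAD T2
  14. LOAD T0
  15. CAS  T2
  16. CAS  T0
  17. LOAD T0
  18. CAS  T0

Simulating candidate B:
   1) LOAD T2:  M=5  r_T2=5
   2) LOAD T0:  M=5  r_T0=5
   3) CAS  T2:  M=6  r_T2=5 ✓
   4) LOAD T2:  M=6  r_T2=6
   5) LOAD T1:  M=6  r_T1=6
   6) CAS  T1:  M=7  r_T1=6 ✓
   7) LOAD T3:  M=7  r_T3=7
   8) CAS  T3:  M=8  r_T3=7 ✓
   9) CAS  T2:  M=8  r_T2=6 ✗
  10) LOAD T2:  M=8  r_T2=8
  11) LOAD T3:  M=8  r_T3=8
  12) CAS  T2:  M=9  r_T2=8 ✓
  13) CAS  T3:  M=9  r_T3=8 ✗
  14) CAS  T0:  M=9  r_T0=5 ✗
  15) LOAD T0:  M=9  r_T0=9
  16) CAS  T0:  M=10  r_T0=9 ✓
  17) LOAD T0:  M=10  r_T0=10
  18) CAS  T0:  M=11  r_T0=10 ✓

B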